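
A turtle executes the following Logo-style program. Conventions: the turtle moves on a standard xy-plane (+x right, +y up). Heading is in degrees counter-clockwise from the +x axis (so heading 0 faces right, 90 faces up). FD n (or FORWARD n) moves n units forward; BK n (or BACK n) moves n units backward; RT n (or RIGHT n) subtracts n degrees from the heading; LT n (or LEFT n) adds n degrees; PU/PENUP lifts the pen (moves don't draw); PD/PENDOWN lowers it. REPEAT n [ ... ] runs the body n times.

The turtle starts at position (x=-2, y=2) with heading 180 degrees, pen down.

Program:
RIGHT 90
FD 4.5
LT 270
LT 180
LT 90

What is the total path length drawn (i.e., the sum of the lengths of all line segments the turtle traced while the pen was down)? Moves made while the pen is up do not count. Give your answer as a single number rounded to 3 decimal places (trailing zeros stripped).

Executing turtle program step by step:
Start: pos=(-2,2), heading=180, pen down
RT 90: heading 180 -> 90
FD 4.5: (-2,2) -> (-2,6.5) [heading=90, draw]
LT 270: heading 90 -> 0
LT 180: heading 0 -> 180
LT 90: heading 180 -> 270
Final: pos=(-2,6.5), heading=270, 1 segment(s) drawn

Segment lengths:
  seg 1: (-2,2) -> (-2,6.5), length = 4.5
Total = 4.5

Answer: 4.5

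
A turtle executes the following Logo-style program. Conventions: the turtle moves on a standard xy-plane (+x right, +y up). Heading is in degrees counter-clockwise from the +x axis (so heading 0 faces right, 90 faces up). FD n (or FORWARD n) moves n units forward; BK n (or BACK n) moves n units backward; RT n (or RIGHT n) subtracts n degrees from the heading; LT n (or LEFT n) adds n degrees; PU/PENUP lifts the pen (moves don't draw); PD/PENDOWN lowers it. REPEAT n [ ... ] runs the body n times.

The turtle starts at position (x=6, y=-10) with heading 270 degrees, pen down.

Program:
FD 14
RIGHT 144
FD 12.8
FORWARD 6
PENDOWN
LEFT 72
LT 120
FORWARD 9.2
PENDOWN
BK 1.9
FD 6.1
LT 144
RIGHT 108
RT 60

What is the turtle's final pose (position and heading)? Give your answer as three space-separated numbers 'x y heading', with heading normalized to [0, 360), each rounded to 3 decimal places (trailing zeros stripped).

Answer: 4.908 -17.757 294

Derivation:
Executing turtle program step by step:
Start: pos=(6,-10), heading=270, pen down
FD 14: (6,-10) -> (6,-24) [heading=270, draw]
RT 144: heading 270 -> 126
FD 12.8: (6,-24) -> (-1.524,-13.645) [heading=126, draw]
FD 6: (-1.524,-13.645) -> (-5.05,-8.79) [heading=126, draw]
PD: pen down
LT 72: heading 126 -> 198
LT 120: heading 198 -> 318
FD 9.2: (-5.05,-8.79) -> (1.787,-14.946) [heading=318, draw]
PD: pen down
BK 1.9: (1.787,-14.946) -> (0.375,-13.675) [heading=318, draw]
FD 6.1: (0.375,-13.675) -> (4.908,-17.757) [heading=318, draw]
LT 144: heading 318 -> 102
RT 108: heading 102 -> 354
RT 60: heading 354 -> 294
Final: pos=(4.908,-17.757), heading=294, 6 segment(s) drawn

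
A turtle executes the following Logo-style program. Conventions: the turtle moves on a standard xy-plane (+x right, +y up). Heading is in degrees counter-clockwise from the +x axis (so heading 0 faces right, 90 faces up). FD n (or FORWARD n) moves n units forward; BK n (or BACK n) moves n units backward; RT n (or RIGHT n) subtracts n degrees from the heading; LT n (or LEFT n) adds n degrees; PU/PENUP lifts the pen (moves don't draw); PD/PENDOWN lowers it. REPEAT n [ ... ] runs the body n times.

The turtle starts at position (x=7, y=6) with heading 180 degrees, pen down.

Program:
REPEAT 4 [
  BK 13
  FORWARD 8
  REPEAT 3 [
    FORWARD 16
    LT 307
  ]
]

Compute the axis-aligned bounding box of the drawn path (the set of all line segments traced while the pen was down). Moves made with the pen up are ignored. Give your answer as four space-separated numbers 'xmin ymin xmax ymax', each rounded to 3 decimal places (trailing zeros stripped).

Executing turtle program step by step:
Start: pos=(7,6), heading=180, pen down
REPEAT 4 [
  -- iteration 1/4 --
  BK 13: (7,6) -> (20,6) [heading=180, draw]
  FD 8: (20,6) -> (12,6) [heading=180, draw]
  REPEAT 3 [
    -- iteration 1/3 --
    FD 16: (12,6) -> (-4,6) [heading=180, draw]
    LT 307: heading 180 -> 127
    -- iteration 2/3 --
    FD 16: (-4,6) -> (-13.629,18.778) [heading=127, draw]
    LT 307: heading 127 -> 74
    -- iteration 3/3 --
    FD 16: (-13.629,18.778) -> (-9.219,34.158) [heading=74, draw]
    LT 307: heading 74 -> 21
  ]
  -- iteration 2/4 --
  BK 13: (-9.219,34.158) -> (-21.355,29.5) [heading=21, draw]
  FD 8: (-21.355,29.5) -> (-13.887,32.367) [heading=21, draw]
  REPEAT 3 [
    -- iteration 1/3 --
    FD 16: (-13.887,32.367) -> (1.051,38.1) [heading=21, draw]
    LT 307: heading 21 -> 328
    -- iteration 2/3 --
    FD 16: (1.051,38.1) -> (14.619,29.622) [heading=328, draw]
    LT 307: heading 328 -> 275
    -- iteration 3/3 --
    FD 16: (14.619,29.622) -> (16.014,13.683) [heading=275, draw]
    LT 307: heading 275 -> 222
  ]
  -- iteration 3/4 --
  BK 13: (16.014,13.683) -> (25.675,22.381) [heading=222, draw]
  FD 8: (25.675,22.381) -> (19.73,17.028) [heading=222, draw]
  REPEAT 3 [
    -- iteration 1/3 --
    FD 16: (19.73,17.028) -> (7.839,6.322) [heading=222, draw]
    LT 307: heading 222 -> 169
    -- iteration 2/3 --
    FD 16: (7.839,6.322) -> (-7.867,9.375) [heading=169, draw]
    LT 307: heading 169 -> 116
    -- iteration 3/3 --
    FD 16: (-7.867,9.375) -> (-14.881,23.756) [heading=116, draw]
    LT 307: heading 116 -> 63
  ]
  -- iteration 4/4 --
  BK 13: (-14.881,23.756) -> (-20.783,12.173) [heading=63, draw]
  FD 8: (-20.783,12.173) -> (-17.151,19.301) [heading=63, draw]
  REPEAT 3 [
    -- iteration 1/3 --
    FD 16: (-17.151,19.301) -> (-9.887,33.557) [heading=63, draw]
    LT 307: heading 63 -> 10
    -- iteration 2/3 --
    FD 16: (-9.887,33.557) -> (5.87,36.335) [heading=10, draw]
    LT 307: heading 10 -> 317
    -- iteration 3/3 --
    FD 16: (5.87,36.335) -> (17.572,25.423) [heading=317, draw]
    LT 307: heading 317 -> 264
  ]
]
Final: pos=(17.572,25.423), heading=264, 20 segment(s) drawn

Segment endpoints: x in {-21.355, -20.783, -17.151, -14.881, -13.887, -13.629, -9.887, -9.219, -7.867, -4, 1.051, 5.87, 7, 7.839, 12, 14.619, 16.014, 17.572, 19.73, 20, 25.675}, y in {6, 6, 6, 6, 6.322, 9.375, 12.173, 13.683, 17.028, 18.778, 19.301, 22.381, 23.756, 25.423, 29.5, 29.622, 32.367, 33.557, 34.158, 36.335, 38.1}
xmin=-21.355, ymin=6, xmax=25.675, ymax=38.1

Answer: -21.355 6 25.675 38.1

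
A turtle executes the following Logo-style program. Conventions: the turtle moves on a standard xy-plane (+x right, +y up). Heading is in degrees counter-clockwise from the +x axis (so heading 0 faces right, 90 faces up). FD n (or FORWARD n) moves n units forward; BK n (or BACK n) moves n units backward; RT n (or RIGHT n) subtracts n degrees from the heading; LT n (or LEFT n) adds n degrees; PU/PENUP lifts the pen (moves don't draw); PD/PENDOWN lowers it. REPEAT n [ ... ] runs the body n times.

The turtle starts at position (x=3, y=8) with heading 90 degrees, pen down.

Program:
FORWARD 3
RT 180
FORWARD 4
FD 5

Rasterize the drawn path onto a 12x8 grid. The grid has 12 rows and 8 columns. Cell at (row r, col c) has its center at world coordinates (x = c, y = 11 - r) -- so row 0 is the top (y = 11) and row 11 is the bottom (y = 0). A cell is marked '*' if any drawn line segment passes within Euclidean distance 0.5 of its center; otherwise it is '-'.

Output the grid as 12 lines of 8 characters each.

Segment 0: (3,8) -> (3,11)
Segment 1: (3,11) -> (3,7)
Segment 2: (3,7) -> (3,2)

Answer: ---*----
---*----
---*----
---*----
---*----
---*----
---*----
---*----
---*----
---*----
--------
--------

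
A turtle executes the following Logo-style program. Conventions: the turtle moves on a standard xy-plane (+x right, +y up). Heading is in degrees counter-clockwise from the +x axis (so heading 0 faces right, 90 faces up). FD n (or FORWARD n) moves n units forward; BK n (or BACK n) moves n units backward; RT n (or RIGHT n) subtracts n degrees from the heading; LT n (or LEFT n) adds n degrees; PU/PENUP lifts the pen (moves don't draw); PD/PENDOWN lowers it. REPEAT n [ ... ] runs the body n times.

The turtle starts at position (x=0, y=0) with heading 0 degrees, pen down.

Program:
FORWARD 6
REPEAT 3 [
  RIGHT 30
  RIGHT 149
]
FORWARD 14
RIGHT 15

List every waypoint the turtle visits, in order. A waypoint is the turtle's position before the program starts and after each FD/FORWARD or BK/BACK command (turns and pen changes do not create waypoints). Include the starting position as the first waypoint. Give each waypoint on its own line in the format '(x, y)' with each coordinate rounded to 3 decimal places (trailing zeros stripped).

Answer: (0, 0)
(6, 0)
(-7.981, -0.733)

Derivation:
Executing turtle program step by step:
Start: pos=(0,0), heading=0, pen down
FD 6: (0,0) -> (6,0) [heading=0, draw]
REPEAT 3 [
  -- iteration 1/3 --
  RT 30: heading 0 -> 330
  RT 149: heading 330 -> 181
  -- iteration 2/3 --
  RT 30: heading 181 -> 151
  RT 149: heading 151 -> 2
  -- iteration 3/3 --
  RT 30: heading 2 -> 332
  RT 149: heading 332 -> 183
]
FD 14: (6,0) -> (-7.981,-0.733) [heading=183, draw]
RT 15: heading 183 -> 168
Final: pos=(-7.981,-0.733), heading=168, 2 segment(s) drawn
Waypoints (3 total):
(0, 0)
(6, 0)
(-7.981, -0.733)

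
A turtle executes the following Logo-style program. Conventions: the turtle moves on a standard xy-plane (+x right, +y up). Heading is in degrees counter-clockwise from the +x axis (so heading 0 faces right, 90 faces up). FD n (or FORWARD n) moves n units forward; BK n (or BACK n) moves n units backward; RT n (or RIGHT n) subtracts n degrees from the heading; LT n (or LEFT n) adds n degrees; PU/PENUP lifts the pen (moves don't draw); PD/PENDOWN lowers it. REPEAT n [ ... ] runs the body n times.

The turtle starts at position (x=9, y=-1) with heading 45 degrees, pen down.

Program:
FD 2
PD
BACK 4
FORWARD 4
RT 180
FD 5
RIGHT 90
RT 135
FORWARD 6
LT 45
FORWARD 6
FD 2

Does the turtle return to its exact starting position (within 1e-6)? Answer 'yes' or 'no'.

Executing turtle program step by step:
Start: pos=(9,-1), heading=45, pen down
FD 2: (9,-1) -> (10.414,0.414) [heading=45, draw]
PD: pen down
BK 4: (10.414,0.414) -> (7.586,-2.414) [heading=45, draw]
FD 4: (7.586,-2.414) -> (10.414,0.414) [heading=45, draw]
RT 180: heading 45 -> 225
FD 5: (10.414,0.414) -> (6.879,-3.121) [heading=225, draw]
RT 90: heading 225 -> 135
RT 135: heading 135 -> 0
FD 6: (6.879,-3.121) -> (12.879,-3.121) [heading=0, draw]
LT 45: heading 0 -> 45
FD 6: (12.879,-3.121) -> (17.121,1.121) [heading=45, draw]
FD 2: (17.121,1.121) -> (18.536,2.536) [heading=45, draw]
Final: pos=(18.536,2.536), heading=45, 7 segment(s) drawn

Start position: (9, -1)
Final position: (18.536, 2.536)
Distance = 10.17; >= 1e-6 -> NOT closed

Answer: no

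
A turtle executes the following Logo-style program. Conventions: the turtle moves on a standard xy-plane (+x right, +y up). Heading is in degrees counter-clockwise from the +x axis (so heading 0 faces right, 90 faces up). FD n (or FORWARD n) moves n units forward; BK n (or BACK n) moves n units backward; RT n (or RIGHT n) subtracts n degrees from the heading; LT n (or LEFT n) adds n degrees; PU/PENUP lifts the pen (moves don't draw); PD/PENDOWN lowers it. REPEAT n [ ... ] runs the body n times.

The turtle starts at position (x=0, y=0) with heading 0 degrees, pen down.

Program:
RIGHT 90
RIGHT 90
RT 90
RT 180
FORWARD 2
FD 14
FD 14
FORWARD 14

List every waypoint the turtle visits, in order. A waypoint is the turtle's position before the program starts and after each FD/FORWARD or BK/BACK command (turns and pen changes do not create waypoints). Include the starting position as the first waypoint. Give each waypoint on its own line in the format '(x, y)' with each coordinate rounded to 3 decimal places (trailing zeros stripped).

Answer: (0, 0)
(0, -2)
(0, -16)
(0, -30)
(0, -44)

Derivation:
Executing turtle program step by step:
Start: pos=(0,0), heading=0, pen down
RT 90: heading 0 -> 270
RT 90: heading 270 -> 180
RT 90: heading 180 -> 90
RT 180: heading 90 -> 270
FD 2: (0,0) -> (0,-2) [heading=270, draw]
FD 14: (0,-2) -> (0,-16) [heading=270, draw]
FD 14: (0,-16) -> (0,-30) [heading=270, draw]
FD 14: (0,-30) -> (0,-44) [heading=270, draw]
Final: pos=(0,-44), heading=270, 4 segment(s) drawn
Waypoints (5 total):
(0, 0)
(0, -2)
(0, -16)
(0, -30)
(0, -44)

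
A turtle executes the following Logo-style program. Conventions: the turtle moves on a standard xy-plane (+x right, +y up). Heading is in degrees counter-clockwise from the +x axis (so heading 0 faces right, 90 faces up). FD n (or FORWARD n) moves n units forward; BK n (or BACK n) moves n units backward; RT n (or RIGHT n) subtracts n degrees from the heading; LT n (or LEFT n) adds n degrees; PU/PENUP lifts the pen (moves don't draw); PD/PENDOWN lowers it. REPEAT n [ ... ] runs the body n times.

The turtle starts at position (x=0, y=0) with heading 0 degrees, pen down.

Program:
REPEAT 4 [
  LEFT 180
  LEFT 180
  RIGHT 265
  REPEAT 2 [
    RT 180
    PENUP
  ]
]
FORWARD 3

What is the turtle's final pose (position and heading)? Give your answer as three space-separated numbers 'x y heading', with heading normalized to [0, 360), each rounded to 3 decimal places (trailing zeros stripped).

Executing turtle program step by step:
Start: pos=(0,0), heading=0, pen down
REPEAT 4 [
  -- iteration 1/4 --
  LT 180: heading 0 -> 180
  LT 180: heading 180 -> 0
  RT 265: heading 0 -> 95
  REPEAT 2 [
    -- iteration 1/2 --
    RT 180: heading 95 -> 275
    PU: pen up
    -- iteration 2/2 --
    RT 180: heading 275 -> 95
    PU: pen up
  ]
  -- iteration 2/4 --
  LT 180: heading 95 -> 275
  LT 180: heading 275 -> 95
  RT 265: heading 95 -> 190
  REPEAT 2 [
    -- iteration 1/2 --
    RT 180: heading 190 -> 10
    PU: pen up
    -- iteration 2/2 --
    RT 180: heading 10 -> 190
    PU: pen up
  ]
  -- iteration 3/4 --
  LT 180: heading 190 -> 10
  LT 180: heading 10 -> 190
  RT 265: heading 190 -> 285
  REPEAT 2 [
    -- iteration 1/2 --
    RT 180: heading 285 -> 105
    PU: pen up
    -- iteration 2/2 --
    RT 180: heading 105 -> 285
    PU: pen up
  ]
  -- iteration 4/4 --
  LT 180: heading 285 -> 105
  LT 180: heading 105 -> 285
  RT 265: heading 285 -> 20
  REPEAT 2 [
    -- iteration 1/2 --
    RT 180: heading 20 -> 200
    PU: pen up
    -- iteration 2/2 --
    RT 180: heading 200 -> 20
    PU: pen up
  ]
]
FD 3: (0,0) -> (2.819,1.026) [heading=20, move]
Final: pos=(2.819,1.026), heading=20, 0 segment(s) drawn

Answer: 2.819 1.026 20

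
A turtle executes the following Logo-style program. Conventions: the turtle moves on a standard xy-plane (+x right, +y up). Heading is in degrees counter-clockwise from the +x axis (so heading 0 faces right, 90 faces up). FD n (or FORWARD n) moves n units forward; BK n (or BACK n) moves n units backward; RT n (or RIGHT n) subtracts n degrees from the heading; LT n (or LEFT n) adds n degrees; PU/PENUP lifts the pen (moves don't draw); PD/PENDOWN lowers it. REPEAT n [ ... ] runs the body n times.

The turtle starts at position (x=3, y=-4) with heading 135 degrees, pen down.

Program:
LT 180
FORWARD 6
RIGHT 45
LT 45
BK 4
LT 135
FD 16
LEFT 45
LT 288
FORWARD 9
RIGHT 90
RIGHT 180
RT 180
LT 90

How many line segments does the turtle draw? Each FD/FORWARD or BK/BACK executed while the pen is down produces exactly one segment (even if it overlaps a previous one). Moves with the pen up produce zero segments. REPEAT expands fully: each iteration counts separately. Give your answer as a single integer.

Executing turtle program step by step:
Start: pos=(3,-4), heading=135, pen down
LT 180: heading 135 -> 315
FD 6: (3,-4) -> (7.243,-8.243) [heading=315, draw]
RT 45: heading 315 -> 270
LT 45: heading 270 -> 315
BK 4: (7.243,-8.243) -> (4.414,-5.414) [heading=315, draw]
LT 135: heading 315 -> 90
FD 16: (4.414,-5.414) -> (4.414,10.586) [heading=90, draw]
LT 45: heading 90 -> 135
LT 288: heading 135 -> 63
FD 9: (4.414,10.586) -> (8.5,18.605) [heading=63, draw]
RT 90: heading 63 -> 333
RT 180: heading 333 -> 153
RT 180: heading 153 -> 333
LT 90: heading 333 -> 63
Final: pos=(8.5,18.605), heading=63, 4 segment(s) drawn
Segments drawn: 4

Answer: 4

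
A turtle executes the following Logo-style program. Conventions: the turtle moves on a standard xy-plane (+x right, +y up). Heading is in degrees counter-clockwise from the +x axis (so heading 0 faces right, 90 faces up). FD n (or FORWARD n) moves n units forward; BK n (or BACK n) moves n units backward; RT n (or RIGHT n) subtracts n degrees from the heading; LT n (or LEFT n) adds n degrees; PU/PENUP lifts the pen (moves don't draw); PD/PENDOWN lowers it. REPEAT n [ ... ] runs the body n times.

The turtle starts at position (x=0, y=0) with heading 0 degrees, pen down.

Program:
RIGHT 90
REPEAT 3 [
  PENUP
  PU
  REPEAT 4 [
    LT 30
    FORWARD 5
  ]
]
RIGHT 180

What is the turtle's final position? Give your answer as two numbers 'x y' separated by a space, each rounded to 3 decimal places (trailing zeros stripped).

Executing turtle program step by step:
Start: pos=(0,0), heading=0, pen down
RT 90: heading 0 -> 270
REPEAT 3 [
  -- iteration 1/3 --
  PU: pen up
  PU: pen up
  REPEAT 4 [
    -- iteration 1/4 --
    LT 30: heading 270 -> 300
    FD 5: (0,0) -> (2.5,-4.33) [heading=300, move]
    -- iteration 2/4 --
    LT 30: heading 300 -> 330
    FD 5: (2.5,-4.33) -> (6.83,-6.83) [heading=330, move]
    -- iteration 3/4 --
    LT 30: heading 330 -> 0
    FD 5: (6.83,-6.83) -> (11.83,-6.83) [heading=0, move]
    -- iteration 4/4 --
    LT 30: heading 0 -> 30
    FD 5: (11.83,-6.83) -> (16.16,-4.33) [heading=30, move]
  ]
  -- iteration 2/3 --
  PU: pen up
  PU: pen up
  REPEAT 4 [
    -- iteration 1/4 --
    LT 30: heading 30 -> 60
    FD 5: (16.16,-4.33) -> (18.66,0) [heading=60, move]
    -- iteration 2/4 --
    LT 30: heading 60 -> 90
    FD 5: (18.66,0) -> (18.66,5) [heading=90, move]
    -- iteration 3/4 --
    LT 30: heading 90 -> 120
    FD 5: (18.66,5) -> (16.16,9.33) [heading=120, move]
    -- iteration 4/4 --
    LT 30: heading 120 -> 150
    FD 5: (16.16,9.33) -> (11.83,11.83) [heading=150, move]
  ]
  -- iteration 3/3 --
  PU: pen up
  PU: pen up
  REPEAT 4 [
    -- iteration 1/4 --
    LT 30: heading 150 -> 180
    FD 5: (11.83,11.83) -> (6.83,11.83) [heading=180, move]
    -- iteration 2/4 --
    LT 30: heading 180 -> 210
    FD 5: (6.83,11.83) -> (2.5,9.33) [heading=210, move]
    -- iteration 3/4 --
    LT 30: heading 210 -> 240
    FD 5: (2.5,9.33) -> (0,5) [heading=240, move]
    -- iteration 4/4 --
    LT 30: heading 240 -> 270
    FD 5: (0,5) -> (0,0) [heading=270, move]
  ]
]
RT 180: heading 270 -> 90
Final: pos=(0,0), heading=90, 0 segment(s) drawn

Answer: 0 0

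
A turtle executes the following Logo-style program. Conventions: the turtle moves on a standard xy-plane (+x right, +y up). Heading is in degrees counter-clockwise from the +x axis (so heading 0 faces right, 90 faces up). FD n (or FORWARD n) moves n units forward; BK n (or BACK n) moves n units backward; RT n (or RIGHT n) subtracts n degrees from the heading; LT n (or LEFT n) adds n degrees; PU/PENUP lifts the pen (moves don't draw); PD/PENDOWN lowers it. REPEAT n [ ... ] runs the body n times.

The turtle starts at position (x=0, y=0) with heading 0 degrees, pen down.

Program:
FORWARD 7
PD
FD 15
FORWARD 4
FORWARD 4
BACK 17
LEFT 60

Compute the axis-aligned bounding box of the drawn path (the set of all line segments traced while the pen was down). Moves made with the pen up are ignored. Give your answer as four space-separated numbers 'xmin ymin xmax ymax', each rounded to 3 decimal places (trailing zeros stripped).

Answer: 0 0 30 0

Derivation:
Executing turtle program step by step:
Start: pos=(0,0), heading=0, pen down
FD 7: (0,0) -> (7,0) [heading=0, draw]
PD: pen down
FD 15: (7,0) -> (22,0) [heading=0, draw]
FD 4: (22,0) -> (26,0) [heading=0, draw]
FD 4: (26,0) -> (30,0) [heading=0, draw]
BK 17: (30,0) -> (13,0) [heading=0, draw]
LT 60: heading 0 -> 60
Final: pos=(13,0), heading=60, 5 segment(s) drawn

Segment endpoints: x in {0, 7, 13, 22, 26, 30}, y in {0}
xmin=0, ymin=0, xmax=30, ymax=0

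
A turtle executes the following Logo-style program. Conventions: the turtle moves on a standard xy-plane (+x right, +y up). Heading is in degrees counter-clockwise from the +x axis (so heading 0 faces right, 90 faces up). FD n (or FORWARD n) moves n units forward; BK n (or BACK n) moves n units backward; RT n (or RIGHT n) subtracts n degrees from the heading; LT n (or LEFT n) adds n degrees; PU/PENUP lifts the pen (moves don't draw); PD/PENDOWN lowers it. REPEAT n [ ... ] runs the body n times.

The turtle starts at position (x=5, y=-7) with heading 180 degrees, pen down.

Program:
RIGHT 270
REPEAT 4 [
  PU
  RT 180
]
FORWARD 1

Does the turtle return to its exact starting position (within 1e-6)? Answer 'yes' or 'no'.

Executing turtle program step by step:
Start: pos=(5,-7), heading=180, pen down
RT 270: heading 180 -> 270
REPEAT 4 [
  -- iteration 1/4 --
  PU: pen up
  RT 180: heading 270 -> 90
  -- iteration 2/4 --
  PU: pen up
  RT 180: heading 90 -> 270
  -- iteration 3/4 --
  PU: pen up
  RT 180: heading 270 -> 90
  -- iteration 4/4 --
  PU: pen up
  RT 180: heading 90 -> 270
]
FD 1: (5,-7) -> (5,-8) [heading=270, move]
Final: pos=(5,-8), heading=270, 0 segment(s) drawn

Start position: (5, -7)
Final position: (5, -8)
Distance = 1; >= 1e-6 -> NOT closed

Answer: no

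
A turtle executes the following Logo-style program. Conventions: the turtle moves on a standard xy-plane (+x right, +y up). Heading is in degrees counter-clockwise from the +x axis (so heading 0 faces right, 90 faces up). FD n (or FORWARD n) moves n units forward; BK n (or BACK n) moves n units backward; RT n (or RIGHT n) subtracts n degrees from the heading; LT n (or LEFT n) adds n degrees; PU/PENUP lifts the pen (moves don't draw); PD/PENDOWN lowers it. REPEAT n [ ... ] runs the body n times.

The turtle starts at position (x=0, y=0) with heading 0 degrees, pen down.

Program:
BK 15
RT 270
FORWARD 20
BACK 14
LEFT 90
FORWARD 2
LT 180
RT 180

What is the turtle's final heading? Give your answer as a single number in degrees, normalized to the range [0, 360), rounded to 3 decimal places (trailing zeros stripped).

Answer: 180

Derivation:
Executing turtle program step by step:
Start: pos=(0,0), heading=0, pen down
BK 15: (0,0) -> (-15,0) [heading=0, draw]
RT 270: heading 0 -> 90
FD 20: (-15,0) -> (-15,20) [heading=90, draw]
BK 14: (-15,20) -> (-15,6) [heading=90, draw]
LT 90: heading 90 -> 180
FD 2: (-15,6) -> (-17,6) [heading=180, draw]
LT 180: heading 180 -> 0
RT 180: heading 0 -> 180
Final: pos=(-17,6), heading=180, 4 segment(s) drawn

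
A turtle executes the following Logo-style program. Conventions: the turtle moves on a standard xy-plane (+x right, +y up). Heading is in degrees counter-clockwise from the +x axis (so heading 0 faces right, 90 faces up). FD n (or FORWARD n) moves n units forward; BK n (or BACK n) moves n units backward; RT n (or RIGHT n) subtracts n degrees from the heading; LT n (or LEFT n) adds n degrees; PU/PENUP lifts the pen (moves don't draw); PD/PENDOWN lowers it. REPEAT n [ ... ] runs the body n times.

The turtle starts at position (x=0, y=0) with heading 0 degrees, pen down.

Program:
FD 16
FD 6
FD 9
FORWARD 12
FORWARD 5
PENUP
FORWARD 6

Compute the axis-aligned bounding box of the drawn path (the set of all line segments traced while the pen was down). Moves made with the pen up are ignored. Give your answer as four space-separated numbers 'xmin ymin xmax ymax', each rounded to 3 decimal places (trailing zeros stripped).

Answer: 0 0 48 0

Derivation:
Executing turtle program step by step:
Start: pos=(0,0), heading=0, pen down
FD 16: (0,0) -> (16,0) [heading=0, draw]
FD 6: (16,0) -> (22,0) [heading=0, draw]
FD 9: (22,0) -> (31,0) [heading=0, draw]
FD 12: (31,0) -> (43,0) [heading=0, draw]
FD 5: (43,0) -> (48,0) [heading=0, draw]
PU: pen up
FD 6: (48,0) -> (54,0) [heading=0, move]
Final: pos=(54,0), heading=0, 5 segment(s) drawn

Segment endpoints: x in {0, 16, 22, 31, 43, 48}, y in {0}
xmin=0, ymin=0, xmax=48, ymax=0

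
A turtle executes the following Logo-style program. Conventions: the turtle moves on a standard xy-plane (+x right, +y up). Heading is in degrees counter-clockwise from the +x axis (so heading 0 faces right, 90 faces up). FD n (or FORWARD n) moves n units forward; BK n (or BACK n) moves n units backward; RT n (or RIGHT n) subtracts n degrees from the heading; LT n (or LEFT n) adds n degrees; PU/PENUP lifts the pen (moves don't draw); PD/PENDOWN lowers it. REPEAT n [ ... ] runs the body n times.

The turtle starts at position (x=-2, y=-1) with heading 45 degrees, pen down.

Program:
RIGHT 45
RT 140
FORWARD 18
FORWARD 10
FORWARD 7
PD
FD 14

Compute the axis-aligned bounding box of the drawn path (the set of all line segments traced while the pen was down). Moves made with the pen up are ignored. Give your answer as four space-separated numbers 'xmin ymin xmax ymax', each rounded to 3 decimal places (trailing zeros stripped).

Executing turtle program step by step:
Start: pos=(-2,-1), heading=45, pen down
RT 45: heading 45 -> 0
RT 140: heading 0 -> 220
FD 18: (-2,-1) -> (-15.789,-12.57) [heading=220, draw]
FD 10: (-15.789,-12.57) -> (-23.449,-18.998) [heading=220, draw]
FD 7: (-23.449,-18.998) -> (-28.812,-23.498) [heading=220, draw]
PD: pen down
FD 14: (-28.812,-23.498) -> (-39.536,-32.497) [heading=220, draw]
Final: pos=(-39.536,-32.497), heading=220, 4 segment(s) drawn

Segment endpoints: x in {-39.536, -28.812, -23.449, -15.789, -2}, y in {-32.497, -23.498, -18.998, -12.57, -1}
xmin=-39.536, ymin=-32.497, xmax=-2, ymax=-1

Answer: -39.536 -32.497 -2 -1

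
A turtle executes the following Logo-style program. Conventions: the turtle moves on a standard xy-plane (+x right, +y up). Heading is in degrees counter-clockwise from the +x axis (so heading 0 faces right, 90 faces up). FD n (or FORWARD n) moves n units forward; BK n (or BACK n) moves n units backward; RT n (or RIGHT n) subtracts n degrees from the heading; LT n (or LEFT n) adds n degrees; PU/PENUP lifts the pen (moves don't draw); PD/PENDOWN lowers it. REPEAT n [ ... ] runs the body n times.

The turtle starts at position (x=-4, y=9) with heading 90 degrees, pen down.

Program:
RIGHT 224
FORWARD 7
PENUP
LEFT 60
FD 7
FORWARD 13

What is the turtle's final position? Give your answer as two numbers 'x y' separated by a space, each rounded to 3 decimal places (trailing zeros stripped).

Executing turtle program step by step:
Start: pos=(-4,9), heading=90, pen down
RT 224: heading 90 -> 226
FD 7: (-4,9) -> (-8.863,3.965) [heading=226, draw]
PU: pen up
LT 60: heading 226 -> 286
FD 7: (-8.863,3.965) -> (-6.933,-2.764) [heading=286, move]
FD 13: (-6.933,-2.764) -> (-3.35,-15.261) [heading=286, move]
Final: pos=(-3.35,-15.261), heading=286, 1 segment(s) drawn

Answer: -3.35 -15.261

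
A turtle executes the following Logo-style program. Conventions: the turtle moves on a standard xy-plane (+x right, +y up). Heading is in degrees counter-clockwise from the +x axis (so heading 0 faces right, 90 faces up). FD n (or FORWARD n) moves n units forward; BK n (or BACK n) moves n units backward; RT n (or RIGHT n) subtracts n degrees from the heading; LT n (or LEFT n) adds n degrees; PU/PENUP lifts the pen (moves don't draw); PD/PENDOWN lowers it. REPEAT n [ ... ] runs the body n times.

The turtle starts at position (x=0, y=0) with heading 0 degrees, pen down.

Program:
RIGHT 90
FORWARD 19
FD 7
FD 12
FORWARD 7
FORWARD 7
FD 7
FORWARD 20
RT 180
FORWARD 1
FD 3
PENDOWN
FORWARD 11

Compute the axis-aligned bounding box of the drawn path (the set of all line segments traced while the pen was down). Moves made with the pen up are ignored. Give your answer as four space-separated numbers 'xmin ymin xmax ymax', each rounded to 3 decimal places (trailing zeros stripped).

Answer: 0 -79 0 0

Derivation:
Executing turtle program step by step:
Start: pos=(0,0), heading=0, pen down
RT 90: heading 0 -> 270
FD 19: (0,0) -> (0,-19) [heading=270, draw]
FD 7: (0,-19) -> (0,-26) [heading=270, draw]
FD 12: (0,-26) -> (0,-38) [heading=270, draw]
FD 7: (0,-38) -> (0,-45) [heading=270, draw]
FD 7: (0,-45) -> (0,-52) [heading=270, draw]
FD 7: (0,-52) -> (0,-59) [heading=270, draw]
FD 20: (0,-59) -> (0,-79) [heading=270, draw]
RT 180: heading 270 -> 90
FD 1: (0,-79) -> (0,-78) [heading=90, draw]
FD 3: (0,-78) -> (0,-75) [heading=90, draw]
PD: pen down
FD 11: (0,-75) -> (0,-64) [heading=90, draw]
Final: pos=(0,-64), heading=90, 10 segment(s) drawn

Segment endpoints: x in {0, 0, 0, 0, 0, 0, 0, 0, 0, 0, 0}, y in {-79, -78, -75, -64, -59, -52, -45, -38, -26, -19, 0}
xmin=0, ymin=-79, xmax=0, ymax=0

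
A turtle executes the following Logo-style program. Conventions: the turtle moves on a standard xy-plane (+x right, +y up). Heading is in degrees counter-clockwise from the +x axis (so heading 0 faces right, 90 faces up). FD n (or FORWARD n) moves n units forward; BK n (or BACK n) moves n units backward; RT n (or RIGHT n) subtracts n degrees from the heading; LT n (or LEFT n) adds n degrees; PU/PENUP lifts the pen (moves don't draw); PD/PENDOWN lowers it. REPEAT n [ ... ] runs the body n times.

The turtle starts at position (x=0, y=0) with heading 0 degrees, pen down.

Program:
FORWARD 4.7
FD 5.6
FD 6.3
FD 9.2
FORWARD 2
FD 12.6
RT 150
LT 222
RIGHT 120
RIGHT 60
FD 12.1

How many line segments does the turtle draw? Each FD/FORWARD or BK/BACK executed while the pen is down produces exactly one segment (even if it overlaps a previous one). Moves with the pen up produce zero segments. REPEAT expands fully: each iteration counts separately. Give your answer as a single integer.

Executing turtle program step by step:
Start: pos=(0,0), heading=0, pen down
FD 4.7: (0,0) -> (4.7,0) [heading=0, draw]
FD 5.6: (4.7,0) -> (10.3,0) [heading=0, draw]
FD 6.3: (10.3,0) -> (16.6,0) [heading=0, draw]
FD 9.2: (16.6,0) -> (25.8,0) [heading=0, draw]
FD 2: (25.8,0) -> (27.8,0) [heading=0, draw]
FD 12.6: (27.8,0) -> (40.4,0) [heading=0, draw]
RT 150: heading 0 -> 210
LT 222: heading 210 -> 72
RT 120: heading 72 -> 312
RT 60: heading 312 -> 252
FD 12.1: (40.4,0) -> (36.661,-11.508) [heading=252, draw]
Final: pos=(36.661,-11.508), heading=252, 7 segment(s) drawn
Segments drawn: 7

Answer: 7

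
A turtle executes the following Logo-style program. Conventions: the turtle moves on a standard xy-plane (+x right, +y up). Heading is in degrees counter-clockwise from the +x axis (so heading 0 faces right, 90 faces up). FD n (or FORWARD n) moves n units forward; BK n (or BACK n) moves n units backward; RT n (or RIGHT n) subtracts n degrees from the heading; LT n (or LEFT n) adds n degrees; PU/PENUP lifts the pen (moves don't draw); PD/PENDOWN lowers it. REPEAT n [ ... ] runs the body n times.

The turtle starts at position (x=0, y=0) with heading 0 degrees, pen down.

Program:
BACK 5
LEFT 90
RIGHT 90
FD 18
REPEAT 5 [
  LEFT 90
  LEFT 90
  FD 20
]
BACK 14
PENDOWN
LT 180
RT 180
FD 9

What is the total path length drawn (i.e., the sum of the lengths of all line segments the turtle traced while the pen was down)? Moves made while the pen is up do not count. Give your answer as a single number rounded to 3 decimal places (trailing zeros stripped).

Executing turtle program step by step:
Start: pos=(0,0), heading=0, pen down
BK 5: (0,0) -> (-5,0) [heading=0, draw]
LT 90: heading 0 -> 90
RT 90: heading 90 -> 0
FD 18: (-5,0) -> (13,0) [heading=0, draw]
REPEAT 5 [
  -- iteration 1/5 --
  LT 90: heading 0 -> 90
  LT 90: heading 90 -> 180
  FD 20: (13,0) -> (-7,0) [heading=180, draw]
  -- iteration 2/5 --
  LT 90: heading 180 -> 270
  LT 90: heading 270 -> 0
  FD 20: (-7,0) -> (13,0) [heading=0, draw]
  -- iteration 3/5 --
  LT 90: heading 0 -> 90
  LT 90: heading 90 -> 180
  FD 20: (13,0) -> (-7,0) [heading=180, draw]
  -- iteration 4/5 --
  LT 90: heading 180 -> 270
  LT 90: heading 270 -> 0
  FD 20: (-7,0) -> (13,0) [heading=0, draw]
  -- iteration 5/5 --
  LT 90: heading 0 -> 90
  LT 90: heading 90 -> 180
  FD 20: (13,0) -> (-7,0) [heading=180, draw]
]
BK 14: (-7,0) -> (7,0) [heading=180, draw]
PD: pen down
LT 180: heading 180 -> 0
RT 180: heading 0 -> 180
FD 9: (7,0) -> (-2,0) [heading=180, draw]
Final: pos=(-2,0), heading=180, 9 segment(s) drawn

Segment lengths:
  seg 1: (0,0) -> (-5,0), length = 5
  seg 2: (-5,0) -> (13,0), length = 18
  seg 3: (13,0) -> (-7,0), length = 20
  seg 4: (-7,0) -> (13,0), length = 20
  seg 5: (13,0) -> (-7,0), length = 20
  seg 6: (-7,0) -> (13,0), length = 20
  seg 7: (13,0) -> (-7,0), length = 20
  seg 8: (-7,0) -> (7,0), length = 14
  seg 9: (7,0) -> (-2,0), length = 9
Total = 146

Answer: 146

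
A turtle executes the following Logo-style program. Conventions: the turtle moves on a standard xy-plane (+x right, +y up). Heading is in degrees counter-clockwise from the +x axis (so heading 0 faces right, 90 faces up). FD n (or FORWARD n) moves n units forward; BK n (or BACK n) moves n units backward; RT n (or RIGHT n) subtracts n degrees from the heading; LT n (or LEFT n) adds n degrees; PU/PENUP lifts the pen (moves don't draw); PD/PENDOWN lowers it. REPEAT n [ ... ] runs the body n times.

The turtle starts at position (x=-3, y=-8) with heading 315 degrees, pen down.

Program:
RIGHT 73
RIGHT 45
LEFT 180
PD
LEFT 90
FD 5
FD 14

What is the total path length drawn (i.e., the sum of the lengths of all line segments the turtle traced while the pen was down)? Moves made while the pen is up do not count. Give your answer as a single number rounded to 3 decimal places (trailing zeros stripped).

Executing turtle program step by step:
Start: pos=(-3,-8), heading=315, pen down
RT 73: heading 315 -> 242
RT 45: heading 242 -> 197
LT 180: heading 197 -> 17
PD: pen down
LT 90: heading 17 -> 107
FD 5: (-3,-8) -> (-4.462,-3.218) [heading=107, draw]
FD 14: (-4.462,-3.218) -> (-8.555,10.17) [heading=107, draw]
Final: pos=(-8.555,10.17), heading=107, 2 segment(s) drawn

Segment lengths:
  seg 1: (-3,-8) -> (-4.462,-3.218), length = 5
  seg 2: (-4.462,-3.218) -> (-8.555,10.17), length = 14
Total = 19

Answer: 19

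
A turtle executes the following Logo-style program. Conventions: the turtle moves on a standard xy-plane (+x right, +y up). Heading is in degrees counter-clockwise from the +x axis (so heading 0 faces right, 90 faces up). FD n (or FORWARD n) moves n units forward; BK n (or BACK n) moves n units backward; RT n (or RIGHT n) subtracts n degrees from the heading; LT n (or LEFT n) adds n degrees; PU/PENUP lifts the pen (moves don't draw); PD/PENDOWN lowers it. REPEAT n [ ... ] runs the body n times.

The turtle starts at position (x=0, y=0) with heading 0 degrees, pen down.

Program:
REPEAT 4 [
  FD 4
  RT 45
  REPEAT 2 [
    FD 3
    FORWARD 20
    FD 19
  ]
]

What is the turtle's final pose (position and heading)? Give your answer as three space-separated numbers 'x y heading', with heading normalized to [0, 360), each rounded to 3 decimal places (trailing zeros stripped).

Executing turtle program step by step:
Start: pos=(0,0), heading=0, pen down
REPEAT 4 [
  -- iteration 1/4 --
  FD 4: (0,0) -> (4,0) [heading=0, draw]
  RT 45: heading 0 -> 315
  REPEAT 2 [
    -- iteration 1/2 --
    FD 3: (4,0) -> (6.121,-2.121) [heading=315, draw]
    FD 20: (6.121,-2.121) -> (20.263,-16.263) [heading=315, draw]
    FD 19: (20.263,-16.263) -> (33.698,-29.698) [heading=315, draw]
    -- iteration 2/2 --
    FD 3: (33.698,-29.698) -> (35.82,-31.82) [heading=315, draw]
    FD 20: (35.82,-31.82) -> (49.962,-45.962) [heading=315, draw]
    FD 19: (49.962,-45.962) -> (63.397,-59.397) [heading=315, draw]
  ]
  -- iteration 2/4 --
  FD 4: (63.397,-59.397) -> (66.225,-62.225) [heading=315, draw]
  RT 45: heading 315 -> 270
  REPEAT 2 [
    -- iteration 1/2 --
    FD 3: (66.225,-62.225) -> (66.225,-65.225) [heading=270, draw]
    FD 20: (66.225,-65.225) -> (66.225,-85.225) [heading=270, draw]
    FD 19: (66.225,-85.225) -> (66.225,-104.225) [heading=270, draw]
    -- iteration 2/2 --
    FD 3: (66.225,-104.225) -> (66.225,-107.225) [heading=270, draw]
    FD 20: (66.225,-107.225) -> (66.225,-127.225) [heading=270, draw]
    FD 19: (66.225,-127.225) -> (66.225,-146.225) [heading=270, draw]
  ]
  -- iteration 3/4 --
  FD 4: (66.225,-146.225) -> (66.225,-150.225) [heading=270, draw]
  RT 45: heading 270 -> 225
  REPEAT 2 [
    -- iteration 1/2 --
    FD 3: (66.225,-150.225) -> (64.104,-152.347) [heading=225, draw]
    FD 20: (64.104,-152.347) -> (49.962,-166.489) [heading=225, draw]
    FD 19: (49.962,-166.489) -> (36.527,-179.924) [heading=225, draw]
    -- iteration 2/2 --
    FD 3: (36.527,-179.924) -> (34.406,-182.045) [heading=225, draw]
    FD 20: (34.406,-182.045) -> (20.263,-196.187) [heading=225, draw]
    FD 19: (20.263,-196.187) -> (6.828,-209.622) [heading=225, draw]
  ]
  -- iteration 4/4 --
  FD 4: (6.828,-209.622) -> (4,-212.451) [heading=225, draw]
  RT 45: heading 225 -> 180
  REPEAT 2 [
    -- iteration 1/2 --
    FD 3: (4,-212.451) -> (1,-212.451) [heading=180, draw]
    FD 20: (1,-212.451) -> (-19,-212.451) [heading=180, draw]
    FD 19: (-19,-212.451) -> (-38,-212.451) [heading=180, draw]
    -- iteration 2/2 --
    FD 3: (-38,-212.451) -> (-41,-212.451) [heading=180, draw]
    FD 20: (-41,-212.451) -> (-61,-212.451) [heading=180, draw]
    FD 19: (-61,-212.451) -> (-80,-212.451) [heading=180, draw]
  ]
]
Final: pos=(-80,-212.451), heading=180, 28 segment(s) drawn

Answer: -80 -212.451 180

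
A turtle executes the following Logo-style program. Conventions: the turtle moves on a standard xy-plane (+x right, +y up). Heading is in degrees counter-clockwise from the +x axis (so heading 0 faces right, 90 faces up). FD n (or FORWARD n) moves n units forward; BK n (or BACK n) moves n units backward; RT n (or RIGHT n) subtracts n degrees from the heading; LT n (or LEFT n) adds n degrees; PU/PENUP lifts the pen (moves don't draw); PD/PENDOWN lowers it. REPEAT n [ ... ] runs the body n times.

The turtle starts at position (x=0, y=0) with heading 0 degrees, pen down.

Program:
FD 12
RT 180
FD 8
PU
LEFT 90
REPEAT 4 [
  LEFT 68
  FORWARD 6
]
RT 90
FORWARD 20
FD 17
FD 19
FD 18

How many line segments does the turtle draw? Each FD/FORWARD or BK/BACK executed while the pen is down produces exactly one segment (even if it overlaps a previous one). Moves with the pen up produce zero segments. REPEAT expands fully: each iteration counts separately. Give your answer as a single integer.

Answer: 2

Derivation:
Executing turtle program step by step:
Start: pos=(0,0), heading=0, pen down
FD 12: (0,0) -> (12,0) [heading=0, draw]
RT 180: heading 0 -> 180
FD 8: (12,0) -> (4,0) [heading=180, draw]
PU: pen up
LT 90: heading 180 -> 270
REPEAT 4 [
  -- iteration 1/4 --
  LT 68: heading 270 -> 338
  FD 6: (4,0) -> (9.563,-2.248) [heading=338, move]
  -- iteration 2/4 --
  LT 68: heading 338 -> 46
  FD 6: (9.563,-2.248) -> (13.731,2.068) [heading=46, move]
  -- iteration 3/4 --
  LT 68: heading 46 -> 114
  FD 6: (13.731,2.068) -> (11.291,7.55) [heading=114, move]
  -- iteration 4/4 --
  LT 68: heading 114 -> 182
  FD 6: (11.291,7.55) -> (5.294,7.34) [heading=182, move]
]
RT 90: heading 182 -> 92
FD 20: (5.294,7.34) -> (4.596,27.328) [heading=92, move]
FD 17: (4.596,27.328) -> (4.003,44.318) [heading=92, move]
FD 19: (4.003,44.318) -> (3.34,63.306) [heading=92, move]
FD 18: (3.34,63.306) -> (2.712,81.295) [heading=92, move]
Final: pos=(2.712,81.295), heading=92, 2 segment(s) drawn
Segments drawn: 2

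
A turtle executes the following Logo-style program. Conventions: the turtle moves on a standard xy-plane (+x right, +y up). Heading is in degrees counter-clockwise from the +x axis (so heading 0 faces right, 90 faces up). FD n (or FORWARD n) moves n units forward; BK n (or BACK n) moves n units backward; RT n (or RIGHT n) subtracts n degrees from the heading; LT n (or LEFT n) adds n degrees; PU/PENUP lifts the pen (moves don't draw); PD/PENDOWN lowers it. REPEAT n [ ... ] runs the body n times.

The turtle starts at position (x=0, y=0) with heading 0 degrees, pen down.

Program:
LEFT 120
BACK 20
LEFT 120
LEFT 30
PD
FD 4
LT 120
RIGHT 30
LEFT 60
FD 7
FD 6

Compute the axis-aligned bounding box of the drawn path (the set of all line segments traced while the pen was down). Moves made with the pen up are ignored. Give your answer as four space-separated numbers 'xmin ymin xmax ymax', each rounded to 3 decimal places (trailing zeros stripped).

Executing turtle program step by step:
Start: pos=(0,0), heading=0, pen down
LT 120: heading 0 -> 120
BK 20: (0,0) -> (10,-17.321) [heading=120, draw]
LT 120: heading 120 -> 240
LT 30: heading 240 -> 270
PD: pen down
FD 4: (10,-17.321) -> (10,-21.321) [heading=270, draw]
LT 120: heading 270 -> 30
RT 30: heading 30 -> 0
LT 60: heading 0 -> 60
FD 7: (10,-21.321) -> (13.5,-15.258) [heading=60, draw]
FD 6: (13.5,-15.258) -> (16.5,-10.062) [heading=60, draw]
Final: pos=(16.5,-10.062), heading=60, 4 segment(s) drawn

Segment endpoints: x in {0, 10, 13.5, 16.5}, y in {-21.321, -17.321, -15.258, -10.062, 0}
xmin=0, ymin=-21.321, xmax=16.5, ymax=0

Answer: 0 -21.321 16.5 0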